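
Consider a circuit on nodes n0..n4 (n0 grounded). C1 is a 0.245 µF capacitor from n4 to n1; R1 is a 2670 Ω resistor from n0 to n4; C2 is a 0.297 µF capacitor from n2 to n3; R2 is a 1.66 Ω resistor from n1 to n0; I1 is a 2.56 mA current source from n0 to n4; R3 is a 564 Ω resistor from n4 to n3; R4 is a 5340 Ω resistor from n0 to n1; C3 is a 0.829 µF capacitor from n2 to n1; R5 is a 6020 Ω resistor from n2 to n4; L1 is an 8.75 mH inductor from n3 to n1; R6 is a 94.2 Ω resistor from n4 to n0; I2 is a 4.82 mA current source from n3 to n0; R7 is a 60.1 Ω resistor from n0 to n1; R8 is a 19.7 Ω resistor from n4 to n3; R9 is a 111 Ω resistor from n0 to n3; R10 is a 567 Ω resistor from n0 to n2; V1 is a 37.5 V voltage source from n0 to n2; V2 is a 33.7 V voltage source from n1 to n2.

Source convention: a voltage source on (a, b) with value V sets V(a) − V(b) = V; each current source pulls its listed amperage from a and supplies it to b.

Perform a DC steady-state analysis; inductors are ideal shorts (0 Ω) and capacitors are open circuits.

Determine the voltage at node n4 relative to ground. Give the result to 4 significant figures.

-3.192 V

MNA unknowns: 4 node voltages V₁..V_4 plus 3 source currents (L1, V1, V2)
C1: Y=0.000 on G[4,1]
R1: Y=0.0003745 on G[0,4]
C2: Y=0.000 on G[2,3]
R2: Y=0.6024 on G[1,0]
I1: z[0]−=0.00256, z[4]+=0.00256
R3: Y=0.001773 on G[4,3]
R4: Y=0.0001873 on G[0,1]
C3: Y=0.000 on G[2,1]
R5: Y=0.0001661 on G[2,4]
L1: row V3−V1=0, i_L1 at 3,1
R6: Y=0.01062 on G[4,0]
I2: z[3]−=0.00482, z[0]+=0.00482
R7: Y=0.01664 on G[0,1]
R8: Y=0.05076 on G[4,3]
R9: Y=0.009009 on G[0,3]
R10: Y=0.001764 on G[0,2]
V1: row V0−V2=37.5, i_V1 at 0,2
V2: row V1−V2=33.7, i_V2 at 1,2
solve → V1=-3.800, V2=-37.50, V3=-3.800, V4=-3.192
aux → i_L1=0.06136, i_V1=-2.486, i_V2=2.414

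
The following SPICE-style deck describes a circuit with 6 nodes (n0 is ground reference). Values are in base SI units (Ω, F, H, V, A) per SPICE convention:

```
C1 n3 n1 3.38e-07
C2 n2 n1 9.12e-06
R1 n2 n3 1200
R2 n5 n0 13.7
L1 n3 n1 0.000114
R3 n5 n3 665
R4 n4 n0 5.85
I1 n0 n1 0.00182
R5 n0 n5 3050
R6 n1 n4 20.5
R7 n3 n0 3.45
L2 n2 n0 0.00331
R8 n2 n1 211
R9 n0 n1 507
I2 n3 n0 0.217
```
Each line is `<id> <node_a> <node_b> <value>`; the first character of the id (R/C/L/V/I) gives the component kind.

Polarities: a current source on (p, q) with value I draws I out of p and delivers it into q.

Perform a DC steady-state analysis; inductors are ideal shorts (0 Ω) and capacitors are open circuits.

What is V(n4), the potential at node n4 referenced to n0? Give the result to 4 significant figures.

-0.1418 V

MNA unknowns: 5 node voltages V₁..V_5 plus 2 source currents (L1, L2)
C1: Y=0.000 on G[3,1]
C2: Y=0.000 on G[2,1]
R1: Y=0.0008333 on G[2,3]
R2: Y=0.07299 on G[5,0]
L1: row V3−V1=0, i_L1 at 3,1
R3: Y=0.001504 on G[5,3]
R4: Y=0.1709 on G[4,0]
I1: z[0]−=0.00182, z[1]+=0.00182
R5: Y=0.0003279 on G[0,5]
R6: Y=0.04878 on G[1,4]
R7: Y=0.2899 on G[3,0]
L2: row V2−V0=0, i_L2 at 2,0
R8: Y=0.004739 on G[2,1]
R9: Y=0.001972 on G[0,1]
I2: z[3]−=0.217, z[0]+=0.217
solve → V1=-0.6388, V2=0.000, V3=-0.6388, V4=-0.1418, V5=-0.01284
aux → i_L1=-0.03035, i_L2=-0.003560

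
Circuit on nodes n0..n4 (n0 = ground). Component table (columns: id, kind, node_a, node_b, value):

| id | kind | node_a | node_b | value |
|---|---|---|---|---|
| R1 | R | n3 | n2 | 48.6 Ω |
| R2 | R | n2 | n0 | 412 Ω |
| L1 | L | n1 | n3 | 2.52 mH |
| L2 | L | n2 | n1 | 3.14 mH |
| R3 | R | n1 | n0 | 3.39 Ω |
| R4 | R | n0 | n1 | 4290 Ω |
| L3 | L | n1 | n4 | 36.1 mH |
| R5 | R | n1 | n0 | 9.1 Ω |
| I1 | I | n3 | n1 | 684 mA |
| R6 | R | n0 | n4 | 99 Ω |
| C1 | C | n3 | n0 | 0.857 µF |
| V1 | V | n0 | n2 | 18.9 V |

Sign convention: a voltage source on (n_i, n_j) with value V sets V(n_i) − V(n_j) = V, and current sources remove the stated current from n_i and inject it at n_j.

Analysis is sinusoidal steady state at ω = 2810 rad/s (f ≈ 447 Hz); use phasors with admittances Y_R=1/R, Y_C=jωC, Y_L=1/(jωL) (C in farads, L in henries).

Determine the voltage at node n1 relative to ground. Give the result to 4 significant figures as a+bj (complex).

-2.198+4.732j V

Apply KCL at each of the 4 non-ground nodes and solve the resulting linear system.
Node n1: branches {L1, L2, R3, R4, L3, R5, I1} → V_1 = -2.198+4.732j
Node n2: branches {R1, R2, L2, V1} → V_2 = -18.90+0.000j
Node n3: branches {R1, L1, I1, C1} → V_3 = -2.611-2.528j
Node n4: branches {L3, R6} → V_4 = 1.293+3.407j
Source currents: i(V1)=-0.9173+1.945j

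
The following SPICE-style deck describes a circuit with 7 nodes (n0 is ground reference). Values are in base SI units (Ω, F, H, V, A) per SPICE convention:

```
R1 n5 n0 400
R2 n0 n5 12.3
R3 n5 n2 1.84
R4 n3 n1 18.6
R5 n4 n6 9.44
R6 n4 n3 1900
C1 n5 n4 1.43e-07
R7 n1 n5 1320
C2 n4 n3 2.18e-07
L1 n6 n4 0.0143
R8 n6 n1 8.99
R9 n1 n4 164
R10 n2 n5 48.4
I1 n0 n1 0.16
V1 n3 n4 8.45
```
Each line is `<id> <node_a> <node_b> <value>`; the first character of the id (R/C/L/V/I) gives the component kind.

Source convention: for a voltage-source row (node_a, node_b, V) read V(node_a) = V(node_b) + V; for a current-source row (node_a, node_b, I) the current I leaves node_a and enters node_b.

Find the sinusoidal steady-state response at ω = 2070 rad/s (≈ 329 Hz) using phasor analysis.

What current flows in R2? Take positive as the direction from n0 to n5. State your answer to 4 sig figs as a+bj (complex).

-0.1552+0.000j A

Element admittances at ω=2070 rad/s:
  Y(R1) = 0.002500+0.000j S between n5,n0
  Y(R2) = 0.08130+0.000j S between n0,n5
  Y(R3) = 0.5435+0.000j S between n5,n2
  Y(R4) = 0.05376+0.000j S between n3,n1
  Y(R5) = 0.1059+0.000j S between n4,n6
  Y(R6) = 0.0005263+0.000j S between n4,n3
  Y(C1) = 0.000+0.0002960j S between n5,n4
  Y(R7) = 0.0007576+0.000j S between n1,n5
  Y(C2) = 0.000+0.0004513j S between n4,n3
  Y(L1) = 0.000-0.03378j S between n6,n4
  Y(R8) = 0.1112+0.000j S between n6,n1
  Y(R9) = 0.006098+0.000j S between n1,n4
  Y(R10) = 0.02066+0.000j S between n2,n5
  I1: injects 0.16 A into n1 (from n0)
  V1: constraint V(n3)−V(n4) = 8.45
Assemble and solve the 7×7 MNA system:
  V(n1)=185.4-70.12j  V(n2)=1.909+0.000j  V(n3)=189.8-70.88j  V(n4)=181.4-70.88j  V(n5)=1.909+0.000j  V(n6)=183.3-70.18j
  i(V1)=-0.2405+0.03727j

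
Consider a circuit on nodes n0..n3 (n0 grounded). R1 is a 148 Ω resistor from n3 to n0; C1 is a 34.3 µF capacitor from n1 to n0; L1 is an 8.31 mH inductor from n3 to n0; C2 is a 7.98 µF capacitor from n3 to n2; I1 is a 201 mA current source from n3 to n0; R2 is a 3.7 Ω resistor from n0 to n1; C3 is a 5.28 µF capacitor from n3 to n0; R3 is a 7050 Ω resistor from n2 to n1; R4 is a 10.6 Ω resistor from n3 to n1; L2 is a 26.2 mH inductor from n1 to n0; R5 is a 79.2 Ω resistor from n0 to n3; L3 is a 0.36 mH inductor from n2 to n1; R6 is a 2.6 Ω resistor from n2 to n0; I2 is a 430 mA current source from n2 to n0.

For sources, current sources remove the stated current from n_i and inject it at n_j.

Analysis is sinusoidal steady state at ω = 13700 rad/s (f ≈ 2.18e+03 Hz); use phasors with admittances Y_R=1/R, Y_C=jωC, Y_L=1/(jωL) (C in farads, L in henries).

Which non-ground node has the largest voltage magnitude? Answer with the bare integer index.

MNA unknowns: 3 node voltages V₁..V_3
R1: Y=0.006757+0.000j on G[3,0]
C1: Y=0.000+0.4699j on G[1,0]
L1: Y=0.000-0.008784j on G[3,0]
C2: Y=0.000+0.1093j on G[3,2]
I1: z[3]−=0.201, z[0]+=0.201
R2: Y=0.2703+0.000j on G[0,1]
C3: Y=0.000+0.07234j on G[3,0]
R3: Y=0.0001418+0.000j on G[2,1]
R4: Y=0.09434+0.000j on G[3,1]
L2: Y=0.000-0.002786j on G[1,0]
R5: Y=0.01263+0.000j on G[0,3]
L3: Y=0.000-0.2028j on G[2,1]
R6: Y=0.3846+0.000j on G[2,0]
I2: z[2]−=0.43, z[0]+=0.43
solve → V1=0.04959+0.5758j, V2=-0.8630-0.3968j, V3=-0.5678+0.5112j

2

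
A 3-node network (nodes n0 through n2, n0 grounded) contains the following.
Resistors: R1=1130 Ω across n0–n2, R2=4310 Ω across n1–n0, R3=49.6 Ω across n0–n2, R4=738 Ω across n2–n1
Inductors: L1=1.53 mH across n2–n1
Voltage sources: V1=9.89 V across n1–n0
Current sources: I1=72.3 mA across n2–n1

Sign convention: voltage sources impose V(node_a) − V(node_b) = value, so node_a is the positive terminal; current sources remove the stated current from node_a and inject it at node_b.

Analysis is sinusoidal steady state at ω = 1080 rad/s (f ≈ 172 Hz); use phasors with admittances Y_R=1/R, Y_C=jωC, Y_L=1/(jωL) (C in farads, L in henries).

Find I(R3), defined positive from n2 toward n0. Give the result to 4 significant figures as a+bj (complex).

Element admittances at ω=1080 rad/s:
  Y(R1) = 0.0008850+0.000j S between n0,n2
  Y(R2) = 0.0002320+0.000j S between n1,n0
  Y(R3) = 0.02016+0.000j S between n0,n2
  Y(R4) = 0.001355+0.000j S between n2,n1
  Y(L1) = 0.000-0.6052j S between n2,n1
  V1: constraint V(n1)−V(n0) = 9.89
  I1: injects 0.0723 A into n1 (from n2)
Assemble and solve the 3×3 MNA system:
  V(n1)=9.890+0.000j  V(n2)=9.873-0.4628j
  i(V1)=-0.2101+0.009740j

0.1990-0.009330j A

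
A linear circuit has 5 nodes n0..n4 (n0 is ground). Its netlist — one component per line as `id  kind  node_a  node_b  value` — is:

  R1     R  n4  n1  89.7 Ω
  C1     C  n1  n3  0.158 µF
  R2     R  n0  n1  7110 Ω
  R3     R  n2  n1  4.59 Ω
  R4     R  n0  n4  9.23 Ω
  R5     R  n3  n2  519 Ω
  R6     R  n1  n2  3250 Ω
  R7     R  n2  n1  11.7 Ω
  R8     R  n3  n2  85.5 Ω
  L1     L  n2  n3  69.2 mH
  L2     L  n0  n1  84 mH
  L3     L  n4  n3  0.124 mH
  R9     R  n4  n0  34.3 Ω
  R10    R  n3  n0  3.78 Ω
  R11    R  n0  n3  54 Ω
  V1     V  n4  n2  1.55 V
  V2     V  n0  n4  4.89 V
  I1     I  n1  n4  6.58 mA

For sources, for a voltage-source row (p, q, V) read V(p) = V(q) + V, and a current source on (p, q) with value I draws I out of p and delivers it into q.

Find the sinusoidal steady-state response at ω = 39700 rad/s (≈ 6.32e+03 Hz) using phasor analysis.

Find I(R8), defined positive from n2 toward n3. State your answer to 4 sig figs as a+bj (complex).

-0.05555-0.02451j A

MNA unknowns: 4 node voltages V₁..V_4 plus 2 source currents (V1, V2)
R1: Y=0.01115+0.000j on G[4,1]
C1: Y=0.000+0.006273j on G[1,3]
R2: Y=0.0001406+0.000j on G[0,1]
R3: Y=0.2179+0.000j on G[2,1]
R4: Y=0.1083+0.000j on G[0,4]
R5: Y=0.001927+0.000j on G[3,2]
R6: Y=0.0003077+0.000j on G[1,2]
R7: Y=0.08547+0.000j on G[2,1]
R8: Y=0.01170+0.000j on G[3,2]
L1: Y=0.000-0.0003640j on G[2,3]
L2: Y=0.000-0.0002999j on G[0,1]
L3: Y=0.000-0.2031j on G[4,3]
R9: Y=0.02915+0.000j on G[4,0]
R10: Y=0.2646+0.000j on G[3,0]
R11: Y=0.01852+0.000j on G[0,3]
V1: row V4−V2=1.55, i_V1 at 4,2
V2: row V0−V4=4.89, i_V2 at 0,4
I1: z[1]−=0.00658, z[4]+=0.00658
solve → V1=-6.443+0.08852j, V2=-6.440+0.000j, V3=-1.691+2.096j, V4=-4.890+0.000j
aux → i_V1=-0.06448-0.05370j, i_V2=-1.152+0.5952j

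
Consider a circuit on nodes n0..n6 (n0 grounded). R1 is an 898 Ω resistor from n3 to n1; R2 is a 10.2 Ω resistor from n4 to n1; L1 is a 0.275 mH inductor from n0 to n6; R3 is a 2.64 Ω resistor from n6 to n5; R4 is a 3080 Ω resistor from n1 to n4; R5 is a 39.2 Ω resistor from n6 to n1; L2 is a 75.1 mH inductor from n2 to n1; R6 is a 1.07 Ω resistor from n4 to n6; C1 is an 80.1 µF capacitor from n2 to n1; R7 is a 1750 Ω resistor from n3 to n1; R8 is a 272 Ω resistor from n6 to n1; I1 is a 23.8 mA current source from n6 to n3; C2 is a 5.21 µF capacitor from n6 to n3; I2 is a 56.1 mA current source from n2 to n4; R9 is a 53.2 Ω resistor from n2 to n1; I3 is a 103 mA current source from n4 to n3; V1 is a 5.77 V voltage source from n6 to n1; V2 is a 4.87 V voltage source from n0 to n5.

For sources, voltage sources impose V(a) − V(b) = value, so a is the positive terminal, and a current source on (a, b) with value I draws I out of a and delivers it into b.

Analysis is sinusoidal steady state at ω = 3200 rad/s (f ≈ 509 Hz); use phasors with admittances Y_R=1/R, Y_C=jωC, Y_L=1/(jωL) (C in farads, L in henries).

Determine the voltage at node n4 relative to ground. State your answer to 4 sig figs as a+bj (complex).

-1.082-1.461j V

Apply KCL at each of the 6 non-ground nodes and solve the resulting linear system.
Node n1: branches {R1, R2, R4, R5, L2, C1, R7, R8, R9, V1} → V_1 = -6.257-1.461j
Node n2: branches {L2, C1, I2, R9} → V_2 = -6.273-1.240j
Node n3: branches {R1, R7, I1, C2, I3} → V_3 = 0.2156-8.412j
Node n4: branches {R2, R4, R6, I2, I3} → V_4 = -1.082-1.461j
Node n5: branches {R3, V2} → V_5 = -4.870+0.000j
Node n6: branches {L1, R3, R5, R6, R8, I1, C2, V1} → V_6 = -0.4870-1.461j
Source currents: i(V1)=-0.6323+0.01171j, i(V2)=-1.660+0.5534j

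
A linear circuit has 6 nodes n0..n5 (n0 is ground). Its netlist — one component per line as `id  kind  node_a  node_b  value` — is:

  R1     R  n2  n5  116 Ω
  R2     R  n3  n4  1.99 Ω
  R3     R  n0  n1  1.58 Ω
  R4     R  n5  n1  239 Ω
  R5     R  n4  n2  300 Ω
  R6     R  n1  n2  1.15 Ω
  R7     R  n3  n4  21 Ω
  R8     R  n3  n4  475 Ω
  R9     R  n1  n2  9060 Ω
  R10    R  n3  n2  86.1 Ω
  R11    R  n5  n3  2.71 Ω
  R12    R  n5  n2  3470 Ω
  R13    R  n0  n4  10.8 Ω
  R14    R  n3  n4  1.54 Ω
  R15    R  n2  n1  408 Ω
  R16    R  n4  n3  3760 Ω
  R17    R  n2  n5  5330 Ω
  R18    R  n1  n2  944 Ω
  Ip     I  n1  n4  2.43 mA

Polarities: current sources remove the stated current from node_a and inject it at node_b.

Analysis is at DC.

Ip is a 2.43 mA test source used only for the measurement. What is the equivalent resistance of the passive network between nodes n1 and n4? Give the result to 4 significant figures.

R_eq = 9.307 Ω

Element admittances at DC:
  Y(R1) = 0.008621 S between n2,n5
  Y(R2) = 0.5025 S between n3,n4
  Y(R3) = 0.6329 S between n0,n1
  Y(R4) = 0.004184 S between n5,n1
  Y(R5) = 0.003333 S between n4,n2
  Y(R6) = 0.8696 S between n1,n2
  Y(R7) = 0.04762 S between n3,n4
  Y(R8) = 0.002105 S between n3,n4
  Y(R9) = 0.0001104 S between n1,n2
  Y(R10) = 0.01161 S between n3,n2
  Y(R11) = 0.3690 S between n5,n3
  Y(R12) = 0.0002882 S between n5,n2
  Y(R13) = 0.09259 S between n0,n4
  Y(R14) = 0.6494 S between n3,n4
  Y(R15) = 0.002451 S between n2,n1
  Y(R16) = 0.0002660 S between n4,n3
  Y(R17) = 0.0001876 S between n2,n5
  Y(R18) = 0.001059 S between n1,n2
  Ip: injects 0.00243 A into n4 (from n1)
Assemble and solve the 5×5 MNA system:
  V(n1)=-0.002886  V(n2)=-0.002298  V(n3)=0.01929  V(n4)=0.01973  V(n5)=0.01853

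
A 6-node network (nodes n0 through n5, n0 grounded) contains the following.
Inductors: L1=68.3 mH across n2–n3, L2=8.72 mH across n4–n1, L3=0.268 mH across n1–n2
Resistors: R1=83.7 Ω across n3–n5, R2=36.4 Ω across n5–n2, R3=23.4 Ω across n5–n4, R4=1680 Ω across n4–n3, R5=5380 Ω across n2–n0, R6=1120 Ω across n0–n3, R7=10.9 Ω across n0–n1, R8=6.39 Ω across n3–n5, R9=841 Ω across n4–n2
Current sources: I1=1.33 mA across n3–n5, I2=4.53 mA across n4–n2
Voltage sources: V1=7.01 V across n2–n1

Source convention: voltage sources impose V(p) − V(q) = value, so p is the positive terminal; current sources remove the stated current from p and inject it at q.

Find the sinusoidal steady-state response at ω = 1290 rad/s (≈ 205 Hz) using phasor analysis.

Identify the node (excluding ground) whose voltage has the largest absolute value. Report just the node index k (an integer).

Apply KCL at each of the 5 non-ground nodes and solve the resulting linear system.
Node n1: branches {L2, R7, L3, V1} → V_1 = -0.04314+0.001296j
Node n2: branches {L1, R2, R5, I2, L3, R9, V1} → V_2 = 6.967+0.001296j
Node n3: branches {L1, R1, I1, R4, R6, R8} → V_3 = 2.983-0.1335j
Node n4: branches {L2, R3, R4, I2, R9} → V_4 = 0.5205+1.248j
Node n5: branches {R1, R2, I1, R3, R8} → V_5 = 3.006+0.1294j
Source currents: i(V1)=-0.1148+20.33j

2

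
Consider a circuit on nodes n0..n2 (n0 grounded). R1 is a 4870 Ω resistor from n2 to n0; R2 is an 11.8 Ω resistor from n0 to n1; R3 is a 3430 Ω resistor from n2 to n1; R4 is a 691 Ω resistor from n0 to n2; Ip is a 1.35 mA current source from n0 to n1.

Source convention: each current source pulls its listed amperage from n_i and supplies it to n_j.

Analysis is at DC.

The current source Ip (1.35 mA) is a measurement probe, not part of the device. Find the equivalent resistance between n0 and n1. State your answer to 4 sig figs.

R_eq = 11.77 Ω

Element admittances at DC:
  Y(R1) = 0.0002053 S between n2,n0
  Y(R2) = 0.08475 S between n0,n1
  Y(R3) = 0.0002915 S between n2,n1
  Y(R4) = 0.001447 S between n0,n2
  Ip: injects 0.00135 A into n1 (from n0)
Assemble and solve the 2×2 MNA system:
  V(n1)=0.01588  V(n2)=0.002382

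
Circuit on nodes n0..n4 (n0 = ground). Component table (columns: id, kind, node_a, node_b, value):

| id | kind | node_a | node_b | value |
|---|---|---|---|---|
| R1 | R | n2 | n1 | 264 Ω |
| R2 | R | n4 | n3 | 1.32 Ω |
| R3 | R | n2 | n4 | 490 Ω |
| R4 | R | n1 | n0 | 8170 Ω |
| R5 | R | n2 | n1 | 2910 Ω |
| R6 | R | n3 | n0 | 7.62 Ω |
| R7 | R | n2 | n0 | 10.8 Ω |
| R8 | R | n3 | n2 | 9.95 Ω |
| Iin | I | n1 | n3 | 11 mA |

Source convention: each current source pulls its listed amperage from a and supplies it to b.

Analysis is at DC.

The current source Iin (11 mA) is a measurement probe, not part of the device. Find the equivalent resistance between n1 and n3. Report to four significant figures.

MNA unknowns: 4 node voltages V₁..V_4
R1: Y=0.003788 on G[2,1]
R2: Y=0.7576 on G[4,3]
R3: Y=0.002041 on G[2,4]
R4: Y=0.0001224 on G[1,0]
R5: Y=0.0003436 on G[2,1]
R6: Y=0.1312 on G[3,0]
R7: Y=0.09259 on G[2,0]
R8: Y=0.1005 on G[3,2]
Iin: z[1]−=0.011, z[3]+=0.011
solve → V1=-2.624, V2=-0.03899, V3=0.02995, V4=0.02977

R_eq = 241.2 Ω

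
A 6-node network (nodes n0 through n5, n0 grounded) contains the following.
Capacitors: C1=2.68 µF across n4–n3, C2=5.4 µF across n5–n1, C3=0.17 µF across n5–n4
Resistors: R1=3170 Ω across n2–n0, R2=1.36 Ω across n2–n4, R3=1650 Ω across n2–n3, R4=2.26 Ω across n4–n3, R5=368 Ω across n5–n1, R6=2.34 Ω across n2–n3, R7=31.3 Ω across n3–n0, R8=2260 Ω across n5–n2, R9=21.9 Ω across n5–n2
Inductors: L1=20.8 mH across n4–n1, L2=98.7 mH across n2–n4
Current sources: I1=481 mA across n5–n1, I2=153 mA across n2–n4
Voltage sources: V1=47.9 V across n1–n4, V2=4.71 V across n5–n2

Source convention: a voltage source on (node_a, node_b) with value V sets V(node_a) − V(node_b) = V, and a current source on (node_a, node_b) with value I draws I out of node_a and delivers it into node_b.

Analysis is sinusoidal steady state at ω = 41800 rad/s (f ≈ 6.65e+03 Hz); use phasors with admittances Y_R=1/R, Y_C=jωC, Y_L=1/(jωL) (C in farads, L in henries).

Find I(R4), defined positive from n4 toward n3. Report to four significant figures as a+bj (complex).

Apply KCL at each of the 5 non-ground nodes and solve the resulting linear system.
Node n1: branches {L1, C2, R5, I1, V1} → V_1 = 46.31-4.555j
Node n2: branches {R1, R2, R3, R6, L2, I2, R8, R9, V2} → V_2 = 0.4574+5.021j
Node n3: branches {C1, R3, R4, R6, R7} → V_3 = -0.004517-0.04957j
Node n4: branches {C1, L1, R2, R4, C3, L2, I2, V1} → V_4 = -1.592-4.555j
Node n5: branches {C2, R5, C3, I1, R8, R9, V2} → V_5 = 5.167+5.021j
Source currents: i(V1)=-1.792-9.205j, i(V2)=1.643+9.212j

-0.7026-1.994j A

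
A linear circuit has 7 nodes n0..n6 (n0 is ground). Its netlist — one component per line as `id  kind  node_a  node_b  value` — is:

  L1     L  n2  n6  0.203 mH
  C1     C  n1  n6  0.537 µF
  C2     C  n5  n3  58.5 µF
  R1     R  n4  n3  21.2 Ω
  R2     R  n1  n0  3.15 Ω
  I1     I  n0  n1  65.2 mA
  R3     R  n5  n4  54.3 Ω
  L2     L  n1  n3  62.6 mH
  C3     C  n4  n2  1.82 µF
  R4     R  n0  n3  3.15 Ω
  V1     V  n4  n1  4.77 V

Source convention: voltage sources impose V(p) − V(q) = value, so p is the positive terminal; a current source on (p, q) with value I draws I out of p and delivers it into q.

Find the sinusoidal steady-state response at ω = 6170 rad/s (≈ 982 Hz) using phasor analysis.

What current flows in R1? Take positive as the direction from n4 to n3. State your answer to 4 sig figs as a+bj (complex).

0.1661-0.001374j A

Element admittances at ω=6170 rad/s:
  Y(L1) = 0.000-0.7984j S between n2,n6
  Y(C1) = 0.000+0.003313j S between n1,n6
  Y(C2) = 0.000+0.3609j S between n5,n3
  Y(R1) = 0.04717+0.000j S between n4,n3
  Y(R2) = 0.3175+0.000j S between n1,n0
  I1: injects 0.0652 A into n1 (from n0)
  Y(R3) = 0.01842+0.000j S between n5,n4
  Y(L2) = 0.000-0.002589j S between n1,n3
  Y(C3) = 0.000+0.01123j S between n4,n2
  Y(R4) = 0.3175+0.000j S between n0,n3
  V1: constraint V(n4)−V(n1) = 4.77
Assemble and solve the 7×7 MNA system:
  V(n1)=-0.5215-0.01456j  V(n2)=3.158-0.01456j  V(n3)=0.7269+0.01456j  V(n4)=4.249-0.01456j  V(n5)=0.7345-0.1647j  V(n6)=3.174-0.01456j
  i(V1)=-0.2308-0.01363j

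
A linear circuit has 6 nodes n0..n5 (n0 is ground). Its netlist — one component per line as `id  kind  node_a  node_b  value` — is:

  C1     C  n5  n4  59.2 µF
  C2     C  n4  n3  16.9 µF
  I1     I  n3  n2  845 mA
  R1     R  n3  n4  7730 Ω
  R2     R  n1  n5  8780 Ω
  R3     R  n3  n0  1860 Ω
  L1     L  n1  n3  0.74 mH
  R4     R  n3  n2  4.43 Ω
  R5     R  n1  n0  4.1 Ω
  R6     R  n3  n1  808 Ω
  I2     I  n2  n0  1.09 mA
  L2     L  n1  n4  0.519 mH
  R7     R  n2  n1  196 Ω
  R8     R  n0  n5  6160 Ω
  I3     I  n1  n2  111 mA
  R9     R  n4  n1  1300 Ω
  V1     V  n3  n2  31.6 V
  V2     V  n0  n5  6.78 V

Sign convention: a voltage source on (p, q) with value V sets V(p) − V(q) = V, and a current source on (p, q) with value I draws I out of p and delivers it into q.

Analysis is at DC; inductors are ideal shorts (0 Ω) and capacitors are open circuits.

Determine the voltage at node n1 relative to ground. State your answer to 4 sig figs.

-0.007615 V

Element admittances at DC:
  Y(C1) = 0.000 S between n5,n4
  Y(C2) = 0.000 S between n4,n3
  I1: injects 0.845 A into n2 (from n3)
  Y(R1) = 0.0001294 S between n3,n4
  Y(R2) = 0.0001139 S between n1,n5
  Y(R3) = 0.0005376 S between n3,n0
  L1: short n1↔n3 (DC inductor)
  Y(R4) = 0.2257 S between n3,n2
  Y(R5) = 0.2439 S between n1,n0
  Y(R6) = 0.001238 S between n3,n1
  I2: injects 0.00109 A into n0 (from n2)
  L2: short n1↔n4 (DC inductor)
  Y(R7) = 0.005102 S between n2,n1
  Y(R8) = 0.0001623 S between n0,n5
  I3: injects 0.111 A into n2 (from n1)
  Y(R9) = 0.0007692 S between n4,n1
  V1: constraint V(n3)−V(n2) = 31.6
  V2: constraint V(n0)−V(n5) = 6.78
Assemble and solve the 9×9 MNA system:
  V(n1)=-0.007615  V(n2)=-31.61  V(n3)=-0.007615  V(n4)=-0.007615  V(n5)=-6.780
  i(L1)=-0.2711  i(L2)=0.000  i(V1)=-8.249  i(V2)=-0.001872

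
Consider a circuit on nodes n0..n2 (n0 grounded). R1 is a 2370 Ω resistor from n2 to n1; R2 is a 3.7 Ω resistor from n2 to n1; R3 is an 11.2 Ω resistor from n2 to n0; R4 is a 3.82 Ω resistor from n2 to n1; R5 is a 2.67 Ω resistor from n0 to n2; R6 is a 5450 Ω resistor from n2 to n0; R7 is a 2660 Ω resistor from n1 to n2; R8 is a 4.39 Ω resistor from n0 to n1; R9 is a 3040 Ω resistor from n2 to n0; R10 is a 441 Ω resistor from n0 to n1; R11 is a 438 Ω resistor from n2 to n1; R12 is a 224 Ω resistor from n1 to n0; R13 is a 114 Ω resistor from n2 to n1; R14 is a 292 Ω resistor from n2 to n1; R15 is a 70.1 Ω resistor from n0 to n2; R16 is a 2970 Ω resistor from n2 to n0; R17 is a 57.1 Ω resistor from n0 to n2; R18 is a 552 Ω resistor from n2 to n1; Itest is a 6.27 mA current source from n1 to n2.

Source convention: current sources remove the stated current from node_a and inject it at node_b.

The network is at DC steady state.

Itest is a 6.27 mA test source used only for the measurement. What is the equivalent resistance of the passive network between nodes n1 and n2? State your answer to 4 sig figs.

R_eq = 1.412 Ω

Element admittances at DC:
  Y(R1) = 0.0004219 S between n2,n1
  Y(R2) = 0.2703 S between n2,n1
  Y(R3) = 0.08929 S between n2,n0
  Y(R4) = 0.2618 S between n2,n1
  Y(R5) = 0.3745 S between n0,n2
  Y(R6) = 0.0001835 S between n2,n0
  Y(R7) = 0.0003759 S between n1,n2
  Y(R8) = 0.2278 S between n0,n1
  Y(R9) = 0.0003289 S between n2,n0
  Y(R10) = 0.002268 S between n0,n1
  Y(R11) = 0.002283 S between n2,n1
  Y(R12) = 0.004464 S between n1,n0
  Y(R13) = 0.008772 S between n2,n1
  Y(R14) = 0.003425 S between n2,n1
  Y(R15) = 0.01427 S between n0,n2
  Y(R16) = 0.0003367 S between n2,n0
  Y(R17) = 0.01751 S between n0,n2
  Y(R18) = 0.001812 S between n2,n1
  Itest: injects 0.00627 A into n2 (from n1)
Assemble and solve the 2×2 MNA system:
  V(n1)=-0.006011  V(n2)=0.002840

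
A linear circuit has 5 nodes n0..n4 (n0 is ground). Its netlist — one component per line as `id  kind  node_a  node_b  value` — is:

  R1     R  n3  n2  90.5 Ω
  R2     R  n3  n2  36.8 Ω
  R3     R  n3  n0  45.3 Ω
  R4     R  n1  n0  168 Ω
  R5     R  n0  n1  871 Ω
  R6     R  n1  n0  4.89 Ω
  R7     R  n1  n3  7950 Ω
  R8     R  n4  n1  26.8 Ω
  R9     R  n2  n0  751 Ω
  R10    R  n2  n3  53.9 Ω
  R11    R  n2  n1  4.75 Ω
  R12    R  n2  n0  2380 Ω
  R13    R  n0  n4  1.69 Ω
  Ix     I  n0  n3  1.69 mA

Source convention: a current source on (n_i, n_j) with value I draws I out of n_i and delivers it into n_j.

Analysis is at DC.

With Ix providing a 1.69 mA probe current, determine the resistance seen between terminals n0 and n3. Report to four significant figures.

R_eq = 16.61 Ω

MNA unknowns: 4 node voltages V₁..V_4
R1: Y=0.01105 on G[3,2]
R2: Y=0.02717 on G[3,2]
R3: Y=0.02208 on G[3,0]
R4: Y=0.005952 on G[1,0]
R5: Y=0.001148 on G[0,1]
R6: Y=0.2045 on G[1,0]
R7: Y=0.0001258 on G[1,3]
R8: Y=0.03731 on G[4,1]
R9: Y=0.001332 on G[2,0]
R10: Y=0.01855 on G[2,3]
R11: Y=0.2105 on G[2,1]
R12: Y=0.0004202 on G[2,0]
R13: Y=0.5917 on G[0,4]
Ix: z[0]−=0.00169, z[3]+=0.00169
solve → V1=0.004273, V2=0.009266, V3=0.02807, V4=0.0002535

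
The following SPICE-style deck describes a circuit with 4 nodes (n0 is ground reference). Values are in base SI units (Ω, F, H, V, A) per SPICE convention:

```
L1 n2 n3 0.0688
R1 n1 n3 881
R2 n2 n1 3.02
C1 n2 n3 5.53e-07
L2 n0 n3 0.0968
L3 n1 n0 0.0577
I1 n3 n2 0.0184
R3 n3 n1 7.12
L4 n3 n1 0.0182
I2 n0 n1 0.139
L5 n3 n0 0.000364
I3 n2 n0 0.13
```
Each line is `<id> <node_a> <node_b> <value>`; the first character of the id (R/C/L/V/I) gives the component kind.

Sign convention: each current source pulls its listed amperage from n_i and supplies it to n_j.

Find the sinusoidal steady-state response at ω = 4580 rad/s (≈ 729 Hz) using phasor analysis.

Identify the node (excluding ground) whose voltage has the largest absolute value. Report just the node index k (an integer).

1

Apply KCL at each of the 3 non-ground nodes and solve the resulting linear system.
Node n1: branches {R1, R2, L3, R3, L4, I2} → V_1 = 0.1896+0.03529j
Node n2: branches {L1, R2, C1, I1, I3} → V_2 = -0.1475+0.03501j
Node n3: branches {L1, R1, C1, L2, I1, R3, L4, L5} → V_3 = -0.001191+0.01473j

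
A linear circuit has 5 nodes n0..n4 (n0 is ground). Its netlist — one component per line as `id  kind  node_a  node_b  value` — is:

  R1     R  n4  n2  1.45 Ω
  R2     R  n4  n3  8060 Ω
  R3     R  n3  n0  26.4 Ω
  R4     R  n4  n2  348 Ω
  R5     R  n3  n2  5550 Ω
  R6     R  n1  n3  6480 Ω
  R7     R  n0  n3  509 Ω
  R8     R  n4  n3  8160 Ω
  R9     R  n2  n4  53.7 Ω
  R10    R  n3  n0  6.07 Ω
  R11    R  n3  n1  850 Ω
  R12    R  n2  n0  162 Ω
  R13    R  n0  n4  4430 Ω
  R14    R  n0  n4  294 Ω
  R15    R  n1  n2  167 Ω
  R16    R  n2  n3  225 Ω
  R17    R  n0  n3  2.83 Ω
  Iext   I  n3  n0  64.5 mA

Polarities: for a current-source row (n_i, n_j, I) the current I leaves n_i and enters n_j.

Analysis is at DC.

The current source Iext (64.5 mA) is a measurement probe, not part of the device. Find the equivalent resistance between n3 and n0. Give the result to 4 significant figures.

R_eq = 1.780 Ω

Element admittances at DC:
  Y(R1) = 0.6897 S between n4,n2
  Y(R2) = 0.0001241 S between n4,n3
  Y(R3) = 0.03788 S between n3,n0
  Y(R4) = 0.002874 S between n4,n2
  Y(R5) = 0.0001802 S between n3,n2
  Y(R6) = 0.0001543 S between n1,n3
  Y(R7) = 0.001965 S between n0,n3
  Y(R8) = 0.0001225 S between n4,n3
  Y(R9) = 0.01862 S between n2,n4
  Y(R10) = 0.1647 S between n3,n0
  Y(R11) = 0.001176 S between n3,n1
  Y(R12) = 0.006173 S between n2,n0
  Y(R13) = 0.0002257 S between n0,n4
  Y(R14) = 0.003401 S between n0,n4
  Y(R15) = 0.005988 S between n1,n2
  Y(R16) = 0.004444 S between n2,n3
  Y(R17) = 0.3534 S between n0,n3
  Iext: injects 0.0645 A into n0 (from n3)
Assemble and solve the 4×4 MNA system:
  V(n1)=-0.05645  V(n2)=-0.04348  V(n3)=-0.1148  V(n4)=-0.04328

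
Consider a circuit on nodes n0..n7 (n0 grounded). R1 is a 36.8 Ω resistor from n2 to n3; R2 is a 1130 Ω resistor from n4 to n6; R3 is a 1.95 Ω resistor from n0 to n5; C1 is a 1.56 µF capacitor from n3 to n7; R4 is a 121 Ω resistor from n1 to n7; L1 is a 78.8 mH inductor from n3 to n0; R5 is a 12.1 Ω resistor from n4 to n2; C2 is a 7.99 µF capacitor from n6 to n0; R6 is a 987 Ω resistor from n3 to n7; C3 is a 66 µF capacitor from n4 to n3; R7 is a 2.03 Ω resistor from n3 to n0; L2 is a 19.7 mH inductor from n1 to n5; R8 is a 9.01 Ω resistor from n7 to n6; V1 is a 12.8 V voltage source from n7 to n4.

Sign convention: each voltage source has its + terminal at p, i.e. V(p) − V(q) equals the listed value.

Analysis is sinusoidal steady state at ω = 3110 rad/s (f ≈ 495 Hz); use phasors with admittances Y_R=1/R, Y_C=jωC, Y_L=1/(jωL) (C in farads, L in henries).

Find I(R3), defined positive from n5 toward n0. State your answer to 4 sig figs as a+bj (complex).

MNA unknowns: 7 node voltages V₁..V_7 plus 1 source current (V1)
R1: Y=0.02717+0.000j on G[2,3]
R2: Y=0.0008850+0.000j on G[4,6]
R3: Y=0.5128+0.000j on G[0,5]
C1: Y=0.000+0.004852j on G[3,7]
R4: Y=0.008264+0.000j on G[1,7]
L1: Y=0.000-0.004081j on G[3,0]
R5: Y=0.08264+0.000j on G[4,2]
C2: Y=0.000+0.02485j on G[6,0]
R6: Y=0.001013+0.000j on G[3,7]
C3: Y=0.000+0.2053j on G[4,3]
R7: Y=0.4926+0.000j on G[3,0]
L2: Y=0.000-0.01632j on G[1,5]
R8: Y=0.1110+0.000j on G[7,6]
V1: row V7−V4=12.8, i_V1 at 7,4
solve → V1=2.325+4.383j, V2=-1.329-0.06122j, V3=-0.2580-0.4601j, V4=-1.682+0.06995j, V5=0.1417-0.06950j, V6=10.51-2.265j, V7=11.12+0.06995j
aux → i_V1=-0.1487-0.2793j

0.07267-0.03564j A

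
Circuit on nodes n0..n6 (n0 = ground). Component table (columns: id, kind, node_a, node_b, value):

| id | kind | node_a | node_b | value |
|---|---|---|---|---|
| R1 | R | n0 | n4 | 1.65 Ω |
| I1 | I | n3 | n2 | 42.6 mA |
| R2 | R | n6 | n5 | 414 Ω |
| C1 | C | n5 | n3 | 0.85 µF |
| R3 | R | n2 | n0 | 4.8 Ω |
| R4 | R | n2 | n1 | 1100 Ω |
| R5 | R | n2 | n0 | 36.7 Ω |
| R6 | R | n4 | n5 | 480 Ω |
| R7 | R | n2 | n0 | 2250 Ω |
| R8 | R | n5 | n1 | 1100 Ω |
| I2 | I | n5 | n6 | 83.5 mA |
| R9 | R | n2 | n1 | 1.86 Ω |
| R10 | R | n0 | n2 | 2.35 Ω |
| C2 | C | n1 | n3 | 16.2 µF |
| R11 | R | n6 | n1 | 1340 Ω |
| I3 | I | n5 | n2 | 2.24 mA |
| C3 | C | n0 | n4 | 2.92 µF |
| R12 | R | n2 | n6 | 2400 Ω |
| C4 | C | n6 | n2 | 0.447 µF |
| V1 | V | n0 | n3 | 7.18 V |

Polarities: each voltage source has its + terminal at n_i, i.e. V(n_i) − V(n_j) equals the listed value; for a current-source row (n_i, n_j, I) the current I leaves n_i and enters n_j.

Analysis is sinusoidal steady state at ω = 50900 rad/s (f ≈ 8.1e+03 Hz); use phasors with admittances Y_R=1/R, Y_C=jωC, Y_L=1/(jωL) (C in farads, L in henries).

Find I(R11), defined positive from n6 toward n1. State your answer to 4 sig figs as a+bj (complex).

Element admittances at ω=50900 rad/s:
  Y(R1) = 0.6061+0.000j S between n0,n4
  I1: injects 0.0426 A into n2 (from n3)
  Y(R2) = 0.002415+0.000j S between n6,n5
  Y(C1) = 0.000+0.04326j S between n5,n3
  Y(R3) = 0.2083+0.000j S between n2,n0
  Y(R4) = 0.0009091+0.000j S between n2,n1
  Y(R5) = 0.02725+0.000j S between n2,n0
  Y(R6) = 0.002083+0.000j S between n4,n5
  Y(R7) = 0.0004444+0.000j S between n2,n0
  Y(R8) = 0.0009091+0.000j S between n5,n1
  I2: injects 0.0835 A into n6 (from n5)
  Y(R9) = 0.5376+0.000j S between n2,n1
  Y(R10) = 0.4255+0.000j S between n0,n2
  Y(C2) = 0.000+0.8246j S between n1,n3
  Y(R11) = 0.0007463+0.000j S between n6,n1
  I3: injects 0.00224 A into n2 (from n5)
  Y(C3) = 0.000+0.1486j S between n0,n4
  Y(R12) = 0.0004167+0.000j S between n2,n6
  Y(C4) = 0.000+0.02275j S between n6,n2
  V1: constraint V(n0)−V(n3) = 7.18
Assemble and solve the 7×7 MNA system:
  V(n1)=-6.327-2.341j  V(n2)=-2.746-1.039j  V(n3)=-7.180+0.000j  V(n4)=-0.02359+0.01015j  V(n5)=-7.610+1.281j  V(n6)=-2.081-3.971j
  i(V1)=-1.832-0.6847j

0.003168-0.001216j A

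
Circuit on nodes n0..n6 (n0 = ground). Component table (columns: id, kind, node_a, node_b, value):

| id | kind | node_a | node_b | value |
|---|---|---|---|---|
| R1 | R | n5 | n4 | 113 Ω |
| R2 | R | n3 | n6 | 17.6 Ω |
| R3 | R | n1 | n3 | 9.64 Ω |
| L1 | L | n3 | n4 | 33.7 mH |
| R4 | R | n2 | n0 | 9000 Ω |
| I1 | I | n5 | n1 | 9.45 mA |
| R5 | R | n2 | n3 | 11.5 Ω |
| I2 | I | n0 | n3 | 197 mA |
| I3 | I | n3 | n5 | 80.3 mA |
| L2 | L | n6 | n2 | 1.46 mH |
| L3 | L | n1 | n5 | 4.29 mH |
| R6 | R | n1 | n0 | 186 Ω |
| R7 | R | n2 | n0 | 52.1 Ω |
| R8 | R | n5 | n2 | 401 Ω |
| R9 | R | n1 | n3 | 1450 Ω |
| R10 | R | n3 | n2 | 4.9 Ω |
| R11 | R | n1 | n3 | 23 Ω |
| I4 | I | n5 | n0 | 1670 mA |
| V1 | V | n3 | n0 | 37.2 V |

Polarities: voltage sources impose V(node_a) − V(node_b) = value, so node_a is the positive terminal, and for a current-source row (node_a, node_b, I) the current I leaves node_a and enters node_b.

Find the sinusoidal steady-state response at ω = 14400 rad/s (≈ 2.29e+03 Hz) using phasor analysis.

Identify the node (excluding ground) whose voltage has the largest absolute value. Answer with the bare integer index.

Element admittances at ω=14400 rad/s:
  Y(R1) = 0.008850+0.000j S between n5,n4
  Y(R2) = 0.05682+0.000j S between n3,n6
  Y(R3) = 0.1037+0.000j S between n1,n3
  Y(L1) = 0.000-0.002061j S between n3,n4
  Y(R4) = 0.0001111+0.000j S between n2,n0
  I1: injects 0.00945 A into n1 (from n5)
  Y(R5) = 0.08696+0.000j S between n2,n3
  I2: injects 0.197 A into n3 (from n0)
  I3: injects 0.0803 A into n5 (from n3)
  Y(L2) = 0.000-0.04756j S between n6,n2
  Y(L3) = 0.000-0.01619j S between n1,n5
  Y(R6) = 0.005376+0.000j S between n1,n0
  Y(R7) = 0.01919+0.000j S between n2,n0
  Y(R8) = 0.002494+0.000j S between n5,n2
  Y(R9) = 0.0006897+0.000j S between n1,n3
  Y(R10) = 0.2041+0.000j S between n3,n2
  Y(R11) = 0.04348+0.000j S between n1,n3
  I4: injects 1.67 A into n0 (from n5)
  V1: constraint V(n3)−V(n0) = 37.2
Assemble and solve the 7×7 MNA system:
  V(n1)=26.99+1.307j  V(n2)=34.96-0.8061j  V(n3)=37.20+0.000j  V(n4)=34.24-84.30j  V(n5)=14.61-83.61j  V(n6)=35.88+0.7685j
  i(V1)=-2.293+0.008533j

4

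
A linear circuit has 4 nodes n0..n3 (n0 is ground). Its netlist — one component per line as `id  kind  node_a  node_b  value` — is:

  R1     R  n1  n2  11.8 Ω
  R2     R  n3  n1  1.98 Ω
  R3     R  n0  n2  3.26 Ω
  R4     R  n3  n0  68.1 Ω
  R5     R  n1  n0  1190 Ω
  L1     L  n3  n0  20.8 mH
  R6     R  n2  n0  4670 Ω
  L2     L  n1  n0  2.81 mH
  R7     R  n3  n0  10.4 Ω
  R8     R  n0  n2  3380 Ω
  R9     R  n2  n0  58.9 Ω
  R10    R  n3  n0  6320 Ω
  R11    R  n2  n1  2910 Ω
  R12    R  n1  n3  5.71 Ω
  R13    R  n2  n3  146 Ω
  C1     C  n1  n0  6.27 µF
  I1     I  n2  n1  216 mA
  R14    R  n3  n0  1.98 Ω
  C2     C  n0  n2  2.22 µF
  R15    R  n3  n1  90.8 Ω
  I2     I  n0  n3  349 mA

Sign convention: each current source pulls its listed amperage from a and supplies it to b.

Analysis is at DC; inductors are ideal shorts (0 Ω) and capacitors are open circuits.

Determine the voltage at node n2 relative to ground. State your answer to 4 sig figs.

-0.5190 V

Apply KCL at each of the 3 non-ground nodes and solve the resulting linear system.
Node n1: branches {R1, R2, R5, L2, R11, R12, C1, I1, R15} → V_1 = 0.000
Node n2: branches {R1, R3, R6, R8, R9, R11, R13, I1, C2} → V_2 = -0.5190
Node n3: branches {R2, R4, L1, R7, R10, R12, R13, R14, R15, I2} → V_3 = 0.000
Source currents: i(L1)=0.3454, i(L2)=0.1718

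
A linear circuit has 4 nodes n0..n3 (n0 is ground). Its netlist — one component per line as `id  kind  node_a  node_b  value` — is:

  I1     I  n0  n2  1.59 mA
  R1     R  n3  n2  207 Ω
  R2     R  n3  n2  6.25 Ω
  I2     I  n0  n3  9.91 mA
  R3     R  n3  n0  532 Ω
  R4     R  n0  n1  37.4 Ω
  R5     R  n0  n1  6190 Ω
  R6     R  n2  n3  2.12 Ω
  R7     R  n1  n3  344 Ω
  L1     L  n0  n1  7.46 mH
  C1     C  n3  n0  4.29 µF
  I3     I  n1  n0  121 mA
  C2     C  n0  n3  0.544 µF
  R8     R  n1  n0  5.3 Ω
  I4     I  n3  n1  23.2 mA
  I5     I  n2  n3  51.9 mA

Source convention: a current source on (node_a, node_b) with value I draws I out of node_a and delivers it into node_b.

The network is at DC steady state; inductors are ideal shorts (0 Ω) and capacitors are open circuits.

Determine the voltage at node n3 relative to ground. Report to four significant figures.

Apply KCL at each of the 3 non-ground nodes and solve the resulting linear system.
Node n1: branches {R4, R5, R7, L1, I3, R8, I4} → V_1 = 0.000
Node n2: branches {I1, R1, R2, R6, I5} → V_2 = -2.523
Node n3: branches {R1, R2, I2, R3, R6, R7, C1, C2, I4, I5} → V_3 = -2.444
Source currents: i(L1)=0.1049

-2.444 V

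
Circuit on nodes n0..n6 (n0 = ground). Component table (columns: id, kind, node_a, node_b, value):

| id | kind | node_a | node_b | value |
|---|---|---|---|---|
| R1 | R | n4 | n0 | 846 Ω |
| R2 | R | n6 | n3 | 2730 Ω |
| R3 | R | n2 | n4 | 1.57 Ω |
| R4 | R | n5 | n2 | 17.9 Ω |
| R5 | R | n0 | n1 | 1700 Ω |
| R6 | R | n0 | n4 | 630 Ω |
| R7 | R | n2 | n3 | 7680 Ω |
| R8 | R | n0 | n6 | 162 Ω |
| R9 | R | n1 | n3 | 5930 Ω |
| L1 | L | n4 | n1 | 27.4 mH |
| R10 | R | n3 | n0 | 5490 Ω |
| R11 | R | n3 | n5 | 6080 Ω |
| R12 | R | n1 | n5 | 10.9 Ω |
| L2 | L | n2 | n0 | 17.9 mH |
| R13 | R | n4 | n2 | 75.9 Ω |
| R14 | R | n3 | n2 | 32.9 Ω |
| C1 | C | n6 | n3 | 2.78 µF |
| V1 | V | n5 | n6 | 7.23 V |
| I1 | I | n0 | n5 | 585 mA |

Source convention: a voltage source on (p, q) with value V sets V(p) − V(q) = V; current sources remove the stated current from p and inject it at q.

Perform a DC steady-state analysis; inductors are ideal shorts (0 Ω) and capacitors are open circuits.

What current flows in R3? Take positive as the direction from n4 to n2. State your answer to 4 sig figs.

MNA unknowns: 6 node voltages V₁..V_6 plus 3 source currents (L1, L2, V1)
R1: Y=0.001182 on G[4,0]
R2: Y=0.0003663 on G[6,3]
R3: Y=0.6369 on G[2,4]
R4: Y=0.05587 on G[5,2]
R5: Y=0.0005882 on G[0,1]
R6: Y=0.001587 on G[0,4]
R7: Y=0.0001302 on G[2,3]
R8: Y=0.006173 on G[0,6]
R9: Y=0.0001686 on G[1,3]
L1: row V4−V1=0, i_L1 at 4,1
R10: Y=0.0001821 on G[3,0]
R11: Y=0.0001645 on G[3,5]
R12: Y=0.09174 on G[1,5]
L2: row V2−V0=0, i_L2 at 2,0
R13: Y=0.01318 on G[4,2]
R14: Y=0.03040 on G[3,2]
C1: Y=0.000 on G[6,3]
V1: row V5−V6=7.23, i_V1 at 5,6
I1: z[0]−=0.585, z[5]+=0.585
solve → V1=0.5441, V2=0.000, V3=-0.006690, V4=0.5441, V5=4.421, V6=-2.809
aux → i_L1=-0.3553, i_L2=0.6005, i_V1=-0.01837

0.3466 A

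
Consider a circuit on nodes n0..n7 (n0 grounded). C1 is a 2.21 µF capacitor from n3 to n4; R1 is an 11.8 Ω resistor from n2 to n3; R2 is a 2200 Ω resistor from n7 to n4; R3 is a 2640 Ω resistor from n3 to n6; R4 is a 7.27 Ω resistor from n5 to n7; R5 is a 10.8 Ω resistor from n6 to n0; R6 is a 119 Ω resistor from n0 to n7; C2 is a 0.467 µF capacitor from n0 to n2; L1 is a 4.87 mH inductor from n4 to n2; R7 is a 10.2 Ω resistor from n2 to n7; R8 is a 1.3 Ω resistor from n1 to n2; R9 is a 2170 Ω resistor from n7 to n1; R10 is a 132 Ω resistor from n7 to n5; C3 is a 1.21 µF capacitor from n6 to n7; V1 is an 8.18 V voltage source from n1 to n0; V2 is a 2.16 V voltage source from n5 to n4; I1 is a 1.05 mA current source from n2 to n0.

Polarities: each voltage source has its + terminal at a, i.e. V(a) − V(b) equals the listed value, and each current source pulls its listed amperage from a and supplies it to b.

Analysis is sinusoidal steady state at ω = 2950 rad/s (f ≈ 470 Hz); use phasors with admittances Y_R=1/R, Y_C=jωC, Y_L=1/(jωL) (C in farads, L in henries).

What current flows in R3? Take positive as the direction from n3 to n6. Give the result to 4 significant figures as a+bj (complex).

MNA unknowns: 7 node voltages V₁..V_7 plus 2 source currents (V1, V2)
C1: Y=0.000+0.006520j on G[3,4]
R1: Y=0.08475+0.000j on G[2,3]
R2: Y=0.0004545+0.000j on G[7,4]
R3: Y=0.0003788+0.000j on G[3,6]
R4: Y=0.1376+0.000j on G[5,7]
R5: Y=0.09259+0.000j on G[6,0]
R6: Y=0.008403+0.000j on G[0,7]
C2: Y=0.000+0.001378j on G[0,2]
L1: Y=0.000-0.06961j on G[4,2]
R7: Y=0.09804+0.000j on G[2,7]
R8: Y=0.7692+0.000j on G[1,2]
R9: Y=0.0004608+0.000j on G[7,1]
R10: Y=0.007576+0.000j on G[7,5]
C3: Y=0.000+0.003570j on G[6,7]
V1: row V1−V0=8.18, i_V1 at 1,0
V2: row V5−V4=2.16, i_V2 at 5,4
I1: z[2]−=0.00105, z[0]+=0.00105
solve → V1=8.180+0.000j, V2=8.077-0.04040j, V3=8.152-0.1400j, V4=6.831-1.580j, V5=8.991-1.580j, V6=0.08536+0.3153j, V7=8.312-1.043j
aux → i_V1=-0.07886-0.03156j, i_V2=-0.09845+0.07793j

0.003056-0.0001725j A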